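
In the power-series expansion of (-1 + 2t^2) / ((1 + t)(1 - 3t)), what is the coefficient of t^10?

-34445

The denominator gives the recurrence a_n = 2a_(n−1) + 3a_(n−2) for n ≥ 3; the numerator fixes a_0 = -1, a_1 = -2, a_2 = -5.
Iterating: -1, -2, -5, -16, -47, -142, -425, -1276, -3827, -11482, -34445, so a_10 = -34445.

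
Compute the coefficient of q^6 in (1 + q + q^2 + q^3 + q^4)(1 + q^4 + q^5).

(1 + q + q^2 + q^3 + q^4) has coefficients 1,1,1,1,1 for degrees 0…4.
(1 + q^4 + q^5) has coefficients 1,0,0,0,1,1,0 for degrees 0…6.
[q^6] = 1·0 + 1·1 + 1·1 + 1·0 + 1·0 = 2.

2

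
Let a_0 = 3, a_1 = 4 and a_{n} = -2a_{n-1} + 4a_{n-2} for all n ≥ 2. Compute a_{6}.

-64

The ordinary generating function has denominator 1 + 2x - 4x^2.
Iterating the recurrence: a_0,…,a_{6} = 3, 4, 4, 8, 0, 32, -64.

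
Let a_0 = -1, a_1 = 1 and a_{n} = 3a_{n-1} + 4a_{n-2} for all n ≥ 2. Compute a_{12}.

-1

The ordinary generating function has denominator 1 - 3t - 4t^2.
Iterating the recurrence: a_0,…,a_{12} = -1, 1, -1, 1, -1, 1, -1, 1, -1, 1, -1, 1, -1.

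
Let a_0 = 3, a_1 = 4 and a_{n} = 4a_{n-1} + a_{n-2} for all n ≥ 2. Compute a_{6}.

6083

The ordinary generating function has denominator 1 - 4x - x^2.
Iterating the recurrence: a_0,…,a_{6} = 3, 4, 19, 80, 339, 1436, 6083.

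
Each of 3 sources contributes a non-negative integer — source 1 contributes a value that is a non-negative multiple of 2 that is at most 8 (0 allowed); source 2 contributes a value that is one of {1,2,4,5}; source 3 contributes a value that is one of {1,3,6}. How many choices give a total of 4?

The generating function for the choices is (1 + y^2 + y^4 + y^6 + y^8)·(y + y^2 + y^4 + y^5)·(y + y^3 + y^6); the count is [y^4].
(1 + y^2 + y^4 + y^6 + y^8) has coefficients 1,0,1,0,1 for degrees 0…4.
(y + y^2 + y^4 + y^5) has coefficients 0,1,1,0,1 for degrees 0…4.
Finally multiplying by (y + y^3 + y^6), the product of all factors after the first has coefficients 0,0,1,1,1 for degrees 0…4.
[y^4] = 1·1 + 1·1 + 1·0 = 2.

2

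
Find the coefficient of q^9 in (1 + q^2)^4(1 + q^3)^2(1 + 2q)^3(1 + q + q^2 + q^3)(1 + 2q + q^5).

(1 + q^2)^4 has coefficients 1,0,4,0,6,0,4,0,1 for degrees 0…8.
(1 + q^3)^2 has coefficients 1,0,0,2,0,0,1,0,0,0 for degrees 0…9.
Multiplying by (1 + 2q)^3 gives running coefficients 1,6,12,10,12,24,17,6,12,8 for degrees 0…9.
Multiplying by (1 + q + q^2 + q^3) gives running coefficients 1,7,19,29,40,58,63,59,59,43 for degrees 0…9.
Finally multiplying by (1 + 2q + q^5), the product of all factors after the first has coefficients 1,9,33,67,98,139,186,204,206,201 for degrees 0…9.
[q^9] = 1·201 + 4·204 + 6·139 + 4·67 + 1·9 = 2128.

2128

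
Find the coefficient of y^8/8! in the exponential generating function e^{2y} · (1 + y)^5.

336896

The EGF product rule gives c_8 = Σ_{k_1+k_2=8} C(8; k_1,k_2) · ∏ g_i(k_i), where e^{2y} gives (2)^k; (1+y)^5 gives the falling factorial (5)_k.
g_1(k) for k = 0…8: 1, 2, 4, 8, 16, 32, 64, 128, 256.
g_2(k) for k = 0…8: 1, 5, 20, 60, 120, 120, 0, 0, 0.
c_8 = Σ_k C(8,k)·g_1(k)·g_2(8−k) = 56·8·120 + 70·16·120 + 56·32·60 + 28·64·20 + 8·128·5 + 1·256·1 = 53760 + 134400 + 107520 + 35840 + 5120 + 256 = 336896.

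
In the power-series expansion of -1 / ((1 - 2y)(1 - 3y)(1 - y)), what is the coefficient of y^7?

-9330

Partial fractions give a closed form: a_n = (4)·2^n + (-9/2)·3^n + (-1/2)·1^n.
At n = 7: a_7 = -9330.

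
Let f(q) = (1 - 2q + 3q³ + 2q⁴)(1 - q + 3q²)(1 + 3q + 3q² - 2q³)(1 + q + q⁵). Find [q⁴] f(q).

12

(1 - 2q + 3q³ + 2q⁴) has coefficients 1,-2,0,3,2 for degrees 0…4.
(1 - q + 3q²) has coefficients 1,-1,3,0,0 for degrees 0…4.
Multiplying by (1 + 3q + 3q² - 2q³) gives running coefficients 1,2,3,4,11 for degrees 0…4.
Finally multiplying by (1 + q + q⁵), the product of all factors after the first has coefficients 1,3,5,7,15 for degrees 0…4.
[q⁴] = 1·15 − 2·7 + 3·3 + 2·1 = 12.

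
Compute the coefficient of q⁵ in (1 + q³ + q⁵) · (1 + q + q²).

(1 + q³ + q⁵) has coefficients 1,0,0,1,0,1 for degrees 0…5.
(1 + q + q²) has coefficients 1,1,1,0,0,0 for degrees 0…5.
[q⁵] = 1·0 + 1·1 + 1·1 = 2.

2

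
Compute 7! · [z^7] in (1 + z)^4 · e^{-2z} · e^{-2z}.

1536

The EGF product rule gives c_7 = Σ_{k_1+k_2+k_3=7} C(7; k_1,k_2,k_3) · ∏ g_i(k_i), where (1+z)^4 gives the falling factorial (4)_k; e^{-2z} gives (-2)^k; e^{-2z} gives (-2)^k.
g_1(k) for k = 0…7: 1, 4, 12, 24, 24, 0, 0, 0.
g_2(k) for k = 0…7: 1, -2, 4, -8, 16, -32, 64, -128.
g_3(k) for k = 0…7: 1, -2, 4, -8, 16, -32, 64, -128.
First combine the last two factors: h(k) = Σ_j C(k,j)·g_2(j)·g_3(k−j) for k = 0…7: 1, -4, 16, -64, 256, -1024, 4096, -16384.
c_7 = Σ_k C(7,k)·g_1(k)·h(7−k) = 1·1·(-16384) + 7·4·4096 + 21·12·(-1024) + 35·24·256 + 35·24·(-64) = −16384 + 114688 − 258048 + 215040 − 53760 = 1536.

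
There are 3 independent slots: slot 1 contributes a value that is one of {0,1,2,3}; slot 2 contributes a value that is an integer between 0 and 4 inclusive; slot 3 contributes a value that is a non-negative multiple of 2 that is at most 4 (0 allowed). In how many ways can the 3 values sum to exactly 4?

8

The generating function for the choices is (1 + x + x^2 + x^3)·(1 + x + x^2 + x^3 + x^4)·(1 + x^2 + x^4); the count is [x^4].
(1 + x + x^2 + x^3) has coefficients 1,1,1,1 for degrees 0…3.
(1 + x + x^2 + x^3 + x^4) has coefficients 1,1,1,1,1 for degrees 0…4.
Finally multiplying by (1 + x^2 + x^4), the product of all factors after the first has coefficients 1,1,2,2,3 for degrees 0…4.
[x^4] = 1·3 + 1·2 + 1·2 + 1·1 = 8.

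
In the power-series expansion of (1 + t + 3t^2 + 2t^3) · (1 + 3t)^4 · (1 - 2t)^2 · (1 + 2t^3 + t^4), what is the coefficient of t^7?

(1 + t + 3t^2 + 2t^3) has coefficients 1,1,3,2 for degrees 0…3.
(1 + 3t)^4 has coefficients 1,12,54,108,81,0,0,0 for degrees 0…7.
Multiplying by (1 - 2t)^2 gives running coefficients 1,8,10,-60,-135,108,324,0 for degrees 0…7.
Finally multiplying by (1 + 2t^3 + t^4), the product of all factors after the first has coefficients 1,8,10,-58,-118,136,214,-330 for degrees 0…7.
[t^7] = 1·(-330) + 1·214 + 3·136 + 2·(-118) = 56.

56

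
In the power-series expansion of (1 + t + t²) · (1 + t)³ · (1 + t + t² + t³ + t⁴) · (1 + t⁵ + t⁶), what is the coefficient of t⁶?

25

(1 + t + t²) has coefficients 1,1,1 for degrees 0…2.
(1 + t)³ has coefficients 1,3,3,1,0,0,0 for degrees 0…6.
Multiplying by (1 + t + t² + t³ + t⁴) gives running coefficients 1,4,7,8,8,7,4 for degrees 0…6.
Finally multiplying by (1 + t⁵ + t⁶), the product of all factors after the first has coefficients 1,4,7,8,8,8,9 for degrees 0…6.
[t⁶] = 1·9 + 1·8 + 1·8 = 25.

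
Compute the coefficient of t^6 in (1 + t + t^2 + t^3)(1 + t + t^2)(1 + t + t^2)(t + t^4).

(1 + t + t^2 + t^3) has coefficients 1,1,1,1 for degrees 0…3.
(1 + t + t^2) has coefficients 1,1,1,0,0,0,0 for degrees 0…6.
Multiplying by (1 + t + t^2) gives running coefficients 1,2,3,2,1,0,0 for degrees 0…6.
Finally multiplying by (t + t^4), the product of all factors after the first has coefficients 0,1,2,3,3,3,3 for degrees 0…6.
[t^6] = 1·3 + 1·3 + 1·3 + 1·3 = 12.

12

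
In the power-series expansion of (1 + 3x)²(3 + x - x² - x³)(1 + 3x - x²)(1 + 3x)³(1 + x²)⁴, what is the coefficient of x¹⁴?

(1 + 3x)² has coefficients 1,6,9 for degrees 0…2.
(3 + x - x² - x³) has coefficients 3,1,-1,-1,0,0,0,0,0,0,0,0,0,0,0 for degrees 0…14.
Multiplying by (1 + 3x - x²) gives running coefficients 3,10,-1,-5,-2,1,0,0,0,0,0,0,0,0,0 for degrees 0…14.
Multiplying by (1 + 3x)³ gives running coefficients 3,37,170,337,196,-179,-180,-27,27,0,0,0,0,0,0 for degrees 0…14.
Finally multiplying by (1 + x²)⁴, the product of all factors after the first has coefficients 3,37,182,485,894,1391,1636,1427,1166,203,-18,-541,-362,-287,-72 for degrees 0…14.
[x¹⁴] = 1·(-72) + 6·(-287) + 9·(-362) = -5052.

-5052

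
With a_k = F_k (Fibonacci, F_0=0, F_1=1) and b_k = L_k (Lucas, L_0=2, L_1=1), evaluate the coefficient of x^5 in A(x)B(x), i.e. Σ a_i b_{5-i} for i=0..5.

The convolution is the x^5 coefficient of A(x)B(x).
Σ = 0·11 + 1·7 + 1·4 + 2·3 + 3·1 + 5·2 = 30.

30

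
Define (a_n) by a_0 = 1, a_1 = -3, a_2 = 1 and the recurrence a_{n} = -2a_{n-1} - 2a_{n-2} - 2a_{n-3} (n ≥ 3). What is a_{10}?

The ordinary generating function has denominator 1 + 2t + 2t^2 + 2t^3.
Iterating the recurrence: a_0,…,a_{10} = 1, -3, 1, 2, 0, -6, 8, -4, 4, -16, 32.

32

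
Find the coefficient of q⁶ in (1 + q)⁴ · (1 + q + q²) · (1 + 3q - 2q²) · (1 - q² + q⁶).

(1 + q)⁴ has coefficients 1,4,6,4,1 for degrees 0…4.
(1 + q + q²) has coefficients 1,1,1,0,0,0,0 for degrees 0…6.
Multiplying by (1 + 3q - 2q²) gives running coefficients 1,4,2,1,-2,0,0 for degrees 0…6.
Finally multiplying by (1 - q² + q⁶), the product of all factors after the first has coefficients 1,4,1,-3,-4,-1,3 for degrees 0…6.
[q⁶] = 1·3 + 4·(-1) + 6·(-4) + 4·(-3) + 1·1 = -36.

-36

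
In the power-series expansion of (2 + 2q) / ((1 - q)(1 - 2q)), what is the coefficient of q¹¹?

The denominator gives the recurrence a_n = 3a_(n−1) − 2a_(n−2) for n ≥ 3; the numerator fixes a_0 = 2, a_1 = 8, a_2 = 20.
Iterating: 2, 8, 20, 44, 92, 188, 380, 764, 1532, 3068, 6140, 12284, so a_11 = 12284.

12284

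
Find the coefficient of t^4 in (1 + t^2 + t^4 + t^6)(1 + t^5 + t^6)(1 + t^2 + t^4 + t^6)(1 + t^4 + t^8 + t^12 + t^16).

4

(1 + t^2 + t^4 + t^6) has coefficients 1,0,1,0,1 for degrees 0…4.
(1 + t^5 + t^6) has coefficients 1,0,0,0,0 for degrees 0…4.
Multiplying by (1 + t^2 + t^4 + t^6) gives running coefficients 1,0,1,0,1 for degrees 0…4.
Finally multiplying by (1 + t^4 + t^8 + t^12 + t^16), the product of all factors after the first has coefficients 1,0,1,0,2 for degrees 0…4.
[t^4] = 1·2 + 1·1 + 1·1 = 4.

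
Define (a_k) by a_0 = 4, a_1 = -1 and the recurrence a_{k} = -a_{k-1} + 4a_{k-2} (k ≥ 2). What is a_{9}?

-8221

The ordinary generating function has denominator 1 + q - 4q^2.
Iterating the recurrence: a_0,…,a_{9} = 4, -1, 17, -21, 89, -173, 529, -1221, 3337, -8221.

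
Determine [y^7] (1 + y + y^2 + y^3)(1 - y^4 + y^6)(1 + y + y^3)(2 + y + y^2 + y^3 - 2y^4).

-8

(1 + y + y^2 + y^3) has coefficients 1,1,1,1 for degrees 0…3.
(1 - y^4 + y^6) has coefficients 1,0,0,0,-1,0,1,0 for degrees 0…7.
Multiplying by (1 + y + y^3) gives running coefficients 1,1,0,1,-1,-1,1,0 for degrees 0…7.
Finally multiplying by (2 + y + y^2 + y^3 - 2y^4), the product of all factors after the first has coefficients 2,3,2,4,-2,-4,1,-3 for degrees 0…7.
[y^7] = 1·(-3) + 1·1 + 1·(-4) + 1·(-2) = -8.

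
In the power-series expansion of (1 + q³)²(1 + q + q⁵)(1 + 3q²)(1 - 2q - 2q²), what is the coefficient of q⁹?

-15

(1 + q³)² has coefficients 1,0,0,2,0,0,1 for degrees 0…6.
(1 + q + q⁵) has coefficients 1,1,0,0,0,1,0,0,0,0 for degrees 0…9.
Multiplying by (1 + 3q²) gives running coefficients 1,1,3,3,0,1,0,3,0,0 for degrees 0…9.
Finally multiplying by (1 - 2q - 2q²), the product of all factors after the first has coefficients 1,-1,-1,-5,-12,-5,-2,1,-6,-6 for degrees 0…9.
[q⁹] = 1·(-6) + 2·(-2) + 1·(-5) = -15.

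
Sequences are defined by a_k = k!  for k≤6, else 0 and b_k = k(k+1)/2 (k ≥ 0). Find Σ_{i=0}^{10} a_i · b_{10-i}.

This is [x^10] in the product of the two ordinary generating functions.
Σ = 1·55 + 1·45 + 2·36 + 6·28 + 24·21 + 120·15 + 720·10 + 0·6 + 0·3 + 0·1 + 0·0 = 9844.

9844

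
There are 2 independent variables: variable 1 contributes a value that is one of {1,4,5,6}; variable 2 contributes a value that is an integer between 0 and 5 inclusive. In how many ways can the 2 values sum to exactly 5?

The generating function for the choices is (z + z⁴ + z⁵ + z⁶)·(1 + z + z² + z³ + z⁴ + z⁵); the count is [z⁵].
(z + z⁴ + z⁵ + z⁶) has coefficients 0,1,0,0,1,1 for degrees 0…5.
(1 + z + z² + z³ + z⁴ + z⁵) has coefficients 1,1,1,1,1,1 for degrees 0…5.
[z⁵] = 1·1 + 1·1 + 1·1 = 3.

3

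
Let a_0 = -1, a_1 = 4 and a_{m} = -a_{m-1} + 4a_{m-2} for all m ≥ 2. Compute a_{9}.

The ordinary generating function has denominator 1 + x - 4x^2.
Iterating the recurrence: a_0,…,a_{9} = -1, 4, -8, 24, -56, 152, -376, 984, -2488, 6424.

6424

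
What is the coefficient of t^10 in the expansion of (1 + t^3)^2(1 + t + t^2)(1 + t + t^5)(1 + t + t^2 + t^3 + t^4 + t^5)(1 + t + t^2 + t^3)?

(1 + t^3)^2 has coefficients 1,0,0,2,0,0,1 for degrees 0…6.
(1 + t + t^2) has coefficients 1,1,1,0,0,0,0,0,0,0,0 for degrees 0…10.
Multiplying by (1 + t + t^5) gives running coefficients 1,2,2,1,0,1,1,1,0,0,0 for degrees 0…10.
Multiplying by (1 + t + t^2 + t^3 + t^4 + t^5) gives running coefficients 1,3,5,6,6,7,7,6,4,3,3 for degrees 0…10.
Finally multiplying by (1 + t + t^2 + t^3), the product of all factors after the first has coefficients 1,4,9,15,20,24,26,26,24,20,16 for degrees 0…10.
[t^10] = 1·16 + 2·26 + 1·20 = 88.

88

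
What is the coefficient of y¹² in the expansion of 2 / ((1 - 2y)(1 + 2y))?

The denominator gives the recurrence a_n = 4a_(n−2) for n ≥ 2; the numerator fixes a_0 = 2, a_1 = 0.
Iterating: 2, 0, 8, 0, 32, 0, 128, 0, 512, 0, 2048, 0, 8192, so a_12 = 8192.

8192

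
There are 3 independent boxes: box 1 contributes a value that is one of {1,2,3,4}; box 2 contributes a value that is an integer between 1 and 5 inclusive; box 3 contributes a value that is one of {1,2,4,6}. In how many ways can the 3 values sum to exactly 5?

The generating function for the choices is (x + x² + x³ + x⁴)·(x + x² + x³ + x⁴ + x⁵)·(x + x² + x⁴ + x⁶); the count is [x⁵].
(x + x² + x³ + x⁴) has coefficients 0,1,1,1,1 for degrees 0…4.
(x + x² + x³ + x⁴ + x⁵) has coefficients 0,1,1,1,1,1 for degrees 0…5.
Finally multiplying by (x + x² + x⁴ + x⁶), the product of all factors after the first has coefficients 0,0,1,2,2,3 for degrees 0…5.
[x⁵] = 1·2 + 1·2 + 1·1 + 1·0 = 5.

5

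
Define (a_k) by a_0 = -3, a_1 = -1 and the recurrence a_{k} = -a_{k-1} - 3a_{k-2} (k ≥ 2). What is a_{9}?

389

The ordinary generating function has denominator 1 + z + 3z^2.
Iterating the recurrence: a_0,…,a_{9} = -3, -1, 10, -7, -23, 44, 25, -157, 82, 389.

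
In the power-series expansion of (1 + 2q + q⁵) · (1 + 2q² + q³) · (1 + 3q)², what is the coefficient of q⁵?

(1 + 2q + q⁵) has coefficients 1,2,0,0,0,1 for degrees 0…5.
(1 + 2q² + q³) has coefficients 1,0,2,1,0,0 for degrees 0…5.
Finally multiplying by (1 + 3q)², the product of all factors after the first has coefficients 1,6,11,13,24,9 for degrees 0…5.
[q⁵] = 1·9 + 2·24 + 1·1 = 58.

58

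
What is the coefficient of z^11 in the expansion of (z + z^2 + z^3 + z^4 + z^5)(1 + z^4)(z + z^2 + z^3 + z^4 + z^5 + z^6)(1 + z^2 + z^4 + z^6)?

(z + z^2 + z^3 + z^4 + z^5) has coefficients 0,1,1,1,1,1 for degrees 0…5.
(1 + z^4) has coefficients 1,0,0,0,1,0,0,0,0,0,0,0 for degrees 0…11.
Multiplying by (z + z^2 + z^3 + z^4 + z^5 + z^6) gives running coefficients 0,1,1,1,1,2,2,1,1,1,1,0 for degrees 0…11.
Finally multiplying by (1 + z^2 + z^4 + z^6), the product of all factors after the first has coefficients 0,1,1,2,2,4,4,5,5,5,5,4 for degrees 0…11.
[z^11] = 1·5 + 1·5 + 1·5 + 1·5 + 1·4 = 24.

24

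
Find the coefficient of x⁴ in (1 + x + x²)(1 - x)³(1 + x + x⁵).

1

(1 + x + x²) has coefficients 1,1,1 for degrees 0…2.
(1 - x)³ has coefficients 1,-3,3,-1,0 for degrees 0…4.
Finally multiplying by (1 + x + x⁵), the product of all factors after the first has coefficients 1,-2,0,2,-1 for degrees 0…4.
[x⁴] = 1·(-1) + 1·2 + 1·0 = 1.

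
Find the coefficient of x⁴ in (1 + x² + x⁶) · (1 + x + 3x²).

3

(1 + x² + x⁶) has coefficients 1,0,1,0,0 for degrees 0…4.
(1 + x + 3x²) has coefficients 1,1,3,0,0 for degrees 0…4.
[x⁴] = 1·0 + 1·3 = 3.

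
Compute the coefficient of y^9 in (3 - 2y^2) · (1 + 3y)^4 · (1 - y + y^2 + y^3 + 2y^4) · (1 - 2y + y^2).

(3 - 2y^2) has coefficients 3,0,-2 for degrees 0…2.
(1 + 3y)^4 has coefficients 1,12,54,108,81,0,0,0,0,0 for degrees 0…9.
Multiplying by (1 - y + y^2 + y^3 + 2y^4) gives running coefficients 1,11,43,67,41,105,297,297,162,0 for degrees 0…9.
Finally multiplying by (1 - 2y + y^2), the product of all factors after the first has coefficients 1,9,22,-8,-50,90,128,-192,-135,-27 for degrees 0…9.
[y^9] = 3·(-27) − 2·(-192) = 303.

303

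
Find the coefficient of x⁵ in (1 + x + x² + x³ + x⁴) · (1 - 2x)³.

-2

(1 + x + x² + x³ + x⁴) has coefficients 1,1,1,1,1 for degrees 0…4.
(1 - 2x)³ has coefficients 1,-6,12,-8,0,0 for degrees 0…5.
[x⁵] = 1·0 + 1·0 + 1·(-8) + 1·12 + 1·(-6) = -2.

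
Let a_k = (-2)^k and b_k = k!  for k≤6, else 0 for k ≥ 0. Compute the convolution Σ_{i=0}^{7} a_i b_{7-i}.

-1184

Write out a_i and b_{7-i} for i = 0,…,7 and sum the products.
Σ = 1·0 − 2·720 + 4·120 − 8·24 + 16·6 − 32·2 + 64·1 − 128·1 = -1184.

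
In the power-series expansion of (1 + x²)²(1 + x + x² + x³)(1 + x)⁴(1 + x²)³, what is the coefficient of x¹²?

136

(1 + x²)² has coefficients 1,0,2,0,1 for degrees 0…4.
(1 + x + x² + x³) has coefficients 1,1,1,1,0,0,0,0,0,0,0,0,0 for degrees 0…12.
Multiplying by (1 + x)⁴ gives running coefficients 1,5,11,15,15,11,5,1,0,0,0,0,0 for degrees 0…12.
Finally multiplying by (1 + x²)³, the product of all factors after the first has coefficients 1,5,14,30,51,71,84,84,71,51,30,14,5 for degrees 0…12.
[x¹²] = 1·5 + 2·30 + 1·71 = 136.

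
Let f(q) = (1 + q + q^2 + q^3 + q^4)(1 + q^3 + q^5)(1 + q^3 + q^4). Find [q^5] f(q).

(1 + q + q^2 + q^3 + q^4) has coefficients 1,1,1,1,1 for degrees 0…4.
(1 + q^3 + q^5) has coefficients 1,0,0,1,0,1 for degrees 0…5.
Finally multiplying by (1 + q^3 + q^4), the product of all factors after the first has coefficients 1,0,0,2,1,1 for degrees 0…5.
[q^5] = 1·1 + 1·1 + 1·2 + 1·0 + 1·0 = 4.

4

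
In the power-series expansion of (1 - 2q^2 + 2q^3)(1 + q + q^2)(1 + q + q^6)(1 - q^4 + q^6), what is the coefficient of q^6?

4

(1 - 2q^2 + 2q^3) has coefficients 1,0,-2,2 for degrees 0…3.
(1 + q + q^2) has coefficients 1,1,1,0,0,0,0 for degrees 0…6.
Multiplying by (1 + q + q^6) gives running coefficients 1,2,2,1,0,0,1 for degrees 0…6.
Finally multiplying by (1 - q^4 + q^6), the product of all factors after the first has coefficients 1,2,2,1,-1,-2,0 for degrees 0…6.
[q^6] = 1·0 − 2·(-1) + 2·1 = 4.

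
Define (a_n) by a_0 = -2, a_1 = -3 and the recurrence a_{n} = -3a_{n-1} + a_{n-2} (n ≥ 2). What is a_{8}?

The ordinary generating function has denominator 1 + 3z - z^2.
Iterating the recurrence: a_0,…,a_{8} = -2, -3, 7, -24, 79, -261, 862, -2847, 9403.

9403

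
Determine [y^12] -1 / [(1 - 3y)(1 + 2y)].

-320503

Partial fractions give a closed form: a_n = (-3/5)·3^n + (-2/5)·(-2)^n.
At n = 12: a_12 = -320503.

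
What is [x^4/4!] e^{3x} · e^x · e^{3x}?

2401

The EGF product rule gives c_4 = Σ_{k_1+k_2+k_3=4} C(4; k_1,k_2,k_3) · ∏ g_i(k_i), where e^{3x} gives (3)^k; e^x gives (1)^k; e^{3x} gives (3)^k.
g_1(k) for k = 0…4: 1, 3, 9, 27, 81.
g_2(k) for k = 0…4: 1, 1, 1, 1, 1.
g_3(k) for k = 0…4: 1, 3, 9, 27, 81.
First combine the last two factors: h(k) = Σ_j C(k,j)·g_2(j)·g_3(k−j) for k = 0…4: 1, 4, 16, 64, 256.
c_4 = Σ_k C(4,k)·g_1(k)·h(4−k) = 1·1·256 + 4·3·64 + 6·9·16 + 4·27·4 + 1·81·1 = 256 + 768 + 864 + 432 + 81 = 2401.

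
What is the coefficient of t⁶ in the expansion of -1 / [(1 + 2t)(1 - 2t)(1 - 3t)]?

Partial fractions give a closed form: a_n = (-1/5)·(-2)^n + (1)·2^n + (-9/5)·3^n.
At n = 6: a_6 = -1261.

-1261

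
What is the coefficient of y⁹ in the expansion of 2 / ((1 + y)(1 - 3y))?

29524

Partial fractions give a closed form: a_n = (1/2)·(-1)^n + (3/2)·3^n.
At n = 9: a_9 = 29524.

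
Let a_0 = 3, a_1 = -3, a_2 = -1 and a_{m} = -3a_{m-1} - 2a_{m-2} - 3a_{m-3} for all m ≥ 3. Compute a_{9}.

The ordinary generating function has denominator 1 + 3z + 2z^2 + 3z^3.
Iterating the recurrence: a_0,…,a_{9} = 3, -3, -1, 0, 11, -30, 68, -177, 485, -1305.

-1305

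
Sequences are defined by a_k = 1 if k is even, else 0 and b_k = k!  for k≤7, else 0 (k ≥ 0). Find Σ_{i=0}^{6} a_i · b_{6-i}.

747

The convolution is the x^6 coefficient of A(x)B(x).
Σ = 1·720 + 0·120 + 1·24 + 0·6 + 1·2 + 0·1 + 1·1 = 747.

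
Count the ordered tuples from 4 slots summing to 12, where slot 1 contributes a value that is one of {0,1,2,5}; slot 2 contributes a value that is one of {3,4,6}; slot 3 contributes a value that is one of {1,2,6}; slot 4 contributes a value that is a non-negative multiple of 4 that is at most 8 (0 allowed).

7

The generating function for the choices is (1 + y + y^2 + y^5)·(y^3 + y^4 + y^6)·(y + y^2 + y^6)·(1 + y^4 + y^8); the count is [y^12].
(1 + y + y^2 + y^5) has coefficients 1,1,1,0,0,1 for degrees 0…5.
(y^3 + y^4 + y^6) has coefficients 0,0,0,1,1,0,1,0,0,0,0,0,0 for degrees 0…12.
Multiplying by (y + y^2 + y^6) gives running coefficients 0,0,0,0,1,2,1,1,1,1,1,0,1 for degrees 0…12.
Finally multiplying by (1 + y^4 + y^8), the product of all factors after the first has coefficients 0,0,0,0,1,2,1,1,2,3,2,1,3 for degrees 0…12.
[y^12] = 1·3 + 1·1 + 1·2 + 1·1 = 7.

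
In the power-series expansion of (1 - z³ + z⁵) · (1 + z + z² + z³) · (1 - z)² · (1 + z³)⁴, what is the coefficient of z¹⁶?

10

(1 - z³ + z⁵) has coefficients 1,0,0,-1,0,1 for degrees 0…5.
(1 + z + z² + z³) has coefficients 1,1,1,1,0,0,0,0,0,0,0,0,0,0,0,0,0 for degrees 0…16.
Multiplying by (1 - z)² gives running coefficients 1,-1,0,0,-1,1,0,0,0,0,0,0,0,0,0,0,0 for degrees 0…16.
Finally multiplying by (1 + z³)⁴, the product of all factors after the first has coefficients 1,-1,0,4,-5,1,6,-10,4,4,-10,6,1,-5,4,0,-1 for degrees 0…16.
[z¹⁶] = 1·(-1) − 1·(-5) + 1·6 = 10.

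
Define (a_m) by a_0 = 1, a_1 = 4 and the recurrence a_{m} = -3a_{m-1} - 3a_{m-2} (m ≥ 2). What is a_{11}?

The ordinary generating function has denominator 1 + 3z + 3z^2.
Iterating the recurrence: a_0,…,a_{11} = 1, 4, -15, 33, -54, 63, -27, -108, 405, -891, 1458, -1701.

-1701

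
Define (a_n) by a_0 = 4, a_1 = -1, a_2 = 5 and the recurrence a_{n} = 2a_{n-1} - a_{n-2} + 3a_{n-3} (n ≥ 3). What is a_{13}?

38729

The ordinary generating function has denominator 1 - 2q + q^2 - 3q^3.
Iterating the recurrence: a_0,…,a_{13} = 4, -1, 5, 23, 38, 68, 167, 380, 797, 1715, 3773, 8222, 17816, 38729.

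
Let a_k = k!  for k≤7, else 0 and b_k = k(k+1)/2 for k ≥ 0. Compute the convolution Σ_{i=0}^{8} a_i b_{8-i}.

The convolution is the t^8 coefficient of A(t)B(t).
Σ = 1·36 + 1·28 + 2·21 + 6·15 + 24·10 + 120·6 + 720·3 + 5040·1 + 0·0 = 8356.

8356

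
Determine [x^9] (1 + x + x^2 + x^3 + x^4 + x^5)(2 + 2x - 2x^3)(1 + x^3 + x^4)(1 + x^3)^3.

34

(1 + x + x^2 + x^3 + x^4 + x^5) has coefficients 1,1,1,1,1,1 for degrees 0…5.
(2 + 2x - 2x^3) has coefficients 2,2,0,-2,0,0,0,0,0,0 for degrees 0…9.
Multiplying by (1 + x^3 + x^4) gives running coefficients 2,2,0,0,4,2,-2,-2,0,0 for degrees 0…9.
Finally multiplying by (1 + x^3)^3, the product of all factors after the first has coefficients 2,2,0,6,10,2,4,16,6,-4 for degrees 0…9.
[x^9] = 1·(-4) + 1·6 + 1·16 + 1·4 + 1·2 + 1·10 = 34.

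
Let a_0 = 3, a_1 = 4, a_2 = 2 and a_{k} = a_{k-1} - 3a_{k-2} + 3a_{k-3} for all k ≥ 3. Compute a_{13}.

914

The ordinary generating function has denominator 1 - x + 3x^2 - 3x^3.
Iterating the recurrence: a_0,…,a_{13} = 3, 4, 2, -1, 5, 14, -4, -31, 23, 104, -58, -301, 185, 914.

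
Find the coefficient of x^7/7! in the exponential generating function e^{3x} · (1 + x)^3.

65124

The EGF product rule gives c_7 = Σ_{k_1+k_2=7} C(7; k_1,k_2) · ∏ g_i(k_i), where e^{3x} gives (3)^k; (1+x)^3 gives the falling factorial (3)_k.
g_1(k) for k = 0…7: 1, 3, 9, 27, 81, 243, 729, 2187.
g_2(k) for k = 0…7: 1, 3, 6, 6, 0, 0, 0, 0.
c_7 = Σ_k C(7,k)·g_1(k)·g_2(7−k) = 35·81·6 + 21·243·6 + 7·729·3 + 1·2187·1 = 17010 + 30618 + 15309 + 2187 = 65124.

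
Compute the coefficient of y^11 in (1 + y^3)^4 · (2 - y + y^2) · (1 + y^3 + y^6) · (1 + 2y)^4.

(1 + y^3)^4 has coefficients 1,0,0,4,0,0,6,0,0,4,0,0 for degrees 0…11.
(2 - y + y^2) has coefficients 2,-1,1,0,0,0,0,0,0,0,0,0 for degrees 0…11.
Multiplying by (1 + y^3 + y^6) gives running coefficients 2,-1,1,2,-1,1,2,-1,1,0,0,0 for degrees 0…11.
Finally multiplying by (1 + 2y)^4, the product of all factors after the first has coefficients 2,15,41,50,39,57,66,39,57,64,24,16 for degrees 0…11.
[y^11] = 1·16 + 4·57 + 6·57 + 4·41 = 750.

750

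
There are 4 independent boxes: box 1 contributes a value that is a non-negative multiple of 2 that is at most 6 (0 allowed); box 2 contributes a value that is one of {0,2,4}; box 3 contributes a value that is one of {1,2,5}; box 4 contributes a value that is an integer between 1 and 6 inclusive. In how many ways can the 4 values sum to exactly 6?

The generating function for the choices is (1 + q² + q⁴ + q⁶)·(1 + q² + q⁴)·(q + q² + q⁵)·(q + q² + q³ + q⁴ + q⁵ + q⁶); the count is [q⁶].
(1 + q² + q⁴ + q⁶) has coefficients 1,0,1,0,1,0,1 for degrees 0…6.
(1 + q² + q⁴) has coefficients 1,0,1,0,1,0,0 for degrees 0…6.
Multiplying by (q + q² + q⁵) gives running coefficients 0,1,1,1,1,2,1 for degrees 0…6.
Finally multiplying by (q + q² + q³ + q⁴ + q⁵ + q⁶), the product of all factors after the first has coefficients 0,0,1,2,3,4,6 for degrees 0…6.
[q⁶] = 1·6 + 1·3 + 1·1 + 1·0 = 10.

10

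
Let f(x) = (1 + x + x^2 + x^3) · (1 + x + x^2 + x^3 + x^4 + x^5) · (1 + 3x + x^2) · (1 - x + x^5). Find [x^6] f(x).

4

(1 + x + x^2 + x^3) has coefficients 1,1,1,1 for degrees 0…3.
(1 + x + x^2 + x^3 + x^4 + x^5) has coefficients 1,1,1,1,1,1,0 for degrees 0…6.
Multiplying by (1 + 3x + x^2) gives running coefficients 1,4,5,5,5,5,4 for degrees 0…6.
Finally multiplying by (1 - x + x^5), the product of all factors after the first has coefficients 1,3,1,0,0,1,3 for degrees 0…6.
[x^6] = 1·3 + 1·1 + 1·0 + 1·0 = 4.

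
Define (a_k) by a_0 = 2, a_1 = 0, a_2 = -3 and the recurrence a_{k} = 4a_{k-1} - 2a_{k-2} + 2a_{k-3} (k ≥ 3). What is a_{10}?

-57032

The ordinary generating function has denominator 1 - 4q + 2q^2 - 2q^3.
Iterating the recurrence: a_0,…,a_{10} = 2, 0, -3, -8, -26, -94, -340, -1224, -4404, -15848, -57032.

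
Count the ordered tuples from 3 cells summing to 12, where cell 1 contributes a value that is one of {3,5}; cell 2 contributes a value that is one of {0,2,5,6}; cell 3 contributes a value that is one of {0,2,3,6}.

The generating function for the choices is (y^3 + y^5)·(1 + y^2 + y^5 + y^6)·(1 + y^2 + y^3 + y^6); the count is [y^12].
(y^3 + y^5) has coefficients 0,0,0,1,0,1 for degrees 0…5.
(1 + y^2 + y^5 + y^6) has coefficients 1,0,1,0,0,1,1,0,0,0,0,0,0 for degrees 0…12.
Finally multiplying by (1 + y^2 + y^3 + y^6), the product of all factors after the first has coefficients 1,0,2,1,1,2,2,1,3,1,0,1,1 for degrees 0…12.
[y^12] = 1·1 + 1·1 = 2.

2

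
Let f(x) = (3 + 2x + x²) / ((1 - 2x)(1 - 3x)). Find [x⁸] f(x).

The denominator gives the recurrence a_n = 5a_(n−1) − 6a_(n−2) for n ≥ 3; the numerator fixes a_0 = 3, a_1 = 17, a_2 = 68.
Iterating: 3, 17, 68, 238, 782, 2482, 7718, 23698, 72182, so a_8 = 72182.

72182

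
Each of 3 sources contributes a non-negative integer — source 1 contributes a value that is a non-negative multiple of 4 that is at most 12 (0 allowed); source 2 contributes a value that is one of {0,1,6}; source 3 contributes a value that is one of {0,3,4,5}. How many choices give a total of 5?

3

The generating function for the choices is (1 + y^4 + y^8 + y^12)·(1 + y + y^6)·(1 + y^3 + y^4 + y^5); the count is [y^5].
(1 + y^4 + y^8 + y^12) has coefficients 1,0,0,0,1,0 for degrees 0…5.
(1 + y + y^6) has coefficients 1,1,0,0,0,0 for degrees 0…5.
Finally multiplying by (1 + y^3 + y^4 + y^5), the product of all factors after the first has coefficients 1,1,0,1,2,2 for degrees 0…5.
[y^5] = 1·2 + 1·1 = 3.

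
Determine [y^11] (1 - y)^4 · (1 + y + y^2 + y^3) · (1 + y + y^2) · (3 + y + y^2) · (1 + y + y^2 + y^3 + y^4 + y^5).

(1 - y)^4 has coefficients 1,-4,6,-4,1 for degrees 0…4.
(1 + y + y^2 + y^3) has coefficients 1,1,1,1,0,0,0,0,0,0,0,0 for degrees 0…11.
Multiplying by (1 + y + y^2) gives running coefficients 1,2,3,3,2,1,0,0,0,0,0,0 for degrees 0…11.
Multiplying by (3 + y + y^2) gives running coefficients 3,7,12,14,12,8,3,1,0,0,0,0 for degrees 0…11.
Finally multiplying by (1 + y + y^2 + y^3 + y^4 + y^5), the product of all factors after the first has coefficients 3,10,22,36,48,56,56,50,38,24,12,4 for degrees 0…11.
[y^11] = 1·4 − 4·12 + 6·24 − 4·38 + 1·50 = -2.

-2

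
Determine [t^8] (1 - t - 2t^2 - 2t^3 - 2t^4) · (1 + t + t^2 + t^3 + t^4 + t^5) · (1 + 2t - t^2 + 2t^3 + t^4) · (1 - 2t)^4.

(1 - t - 2t^2 - 2t^3 - 2t^4) has coefficients 1,-1,-2,-2,-2 for degrees 0…4.
(1 + t + t^2 + t^3 + t^4 + t^5) has coefficients 1,1,1,1,1,1,0,0,0 for degrees 0…8.
Multiplying by (1 + 2t - t^2 + 2t^3 + t^4) gives running coefficients 1,3,2,4,5,5,4,2,3 for degrees 0…8.
Finally multiplying by (1 - 2t)^4, the product of all factors after the first has coefficients 1,-5,2,28,-59,45,-12,-6,3 for degrees 0…8.
[t^8] = 1·3 − 1·(-6) − 2·(-12) − 2·45 − 2·(-59) = 61.

61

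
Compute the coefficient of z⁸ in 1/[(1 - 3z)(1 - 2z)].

Partial fractions give a closed form: a_n = (3)·3^n + (-2)·2^n.
At n = 8: a_8 = 19171.

19171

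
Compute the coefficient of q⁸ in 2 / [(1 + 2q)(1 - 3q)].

8078

Partial fractions give a closed form: a_n = (4/5)·(-2)^n + (6/5)·3^n.
At n = 8: a_8 = 8078.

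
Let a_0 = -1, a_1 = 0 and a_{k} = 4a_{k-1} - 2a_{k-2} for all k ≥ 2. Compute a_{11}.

152192

The ordinary generating function has denominator 1 - 4x + 2x^2.
Iterating the recurrence: a_0,…,a_{11} = -1, 0, 2, 8, 28, 96, 328, 1120, 3824, 13056, 44576, 152192.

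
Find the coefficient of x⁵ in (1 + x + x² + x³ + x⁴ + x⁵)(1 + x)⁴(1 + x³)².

38

(1 + x + x² + x³ + x⁴ + x⁵) has coefficients 1,1,1,1,1,1 for degrees 0…5.
(1 + x)⁴ has coefficients 1,4,6,4,1,0 for degrees 0…5.
Finally multiplying by (1 + x³)², the product of all factors after the first has coefficients 1,4,6,6,9,12 for degrees 0…5.
[x⁵] = 1·12 + 1·9 + 1·6 + 1·6 + 1·4 + 1·1 = 38.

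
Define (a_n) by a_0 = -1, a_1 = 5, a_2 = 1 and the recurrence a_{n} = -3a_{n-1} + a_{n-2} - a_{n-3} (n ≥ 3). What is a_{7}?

471

The ordinary generating function has denominator 1 + 3z - z^2 + z^3.
Iterating the recurrence: a_0,…,a_{7} = -1, 5, 1, 3, -13, 41, -139, 471.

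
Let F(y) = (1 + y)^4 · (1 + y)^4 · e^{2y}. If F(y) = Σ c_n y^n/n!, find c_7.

1586944

The EGF product rule gives c_7 = Σ_{k_1+k_2+k_3=7} C(7; k_1,k_2,k_3) · ∏ g_i(k_i), where (1+y)^4 gives the falling factorial (4)_k; (1+y)^4 gives the falling factorial (4)_k; e^{2y} gives (2)^k.
g_1(k) for k = 0…7: 1, 4, 12, 24, 24, 0, 0, 0.
g_2(k) for k = 0…7: 1, 4, 12, 24, 24, 0, 0, 0.
g_3(k) for k = 0…7: 1, 2, 4, 8, 16, 32, 64, 128.
First combine the last two factors: h(k) = Σ_j C(k,j)·g_2(j)·g_3(k−j) for k = 0…7: 1, 6, 32, 152, 648, 2512, 8992, 30144.
c_7 = Σ_k C(7,k)·g_1(k)·h(7−k) = 1·1·30144 + 7·4·8992 + 21·12·2512 + 35·24·648 + 35·24·152 = 30144 + 251776 + 633024 + 544320 + 127680 = 1586944.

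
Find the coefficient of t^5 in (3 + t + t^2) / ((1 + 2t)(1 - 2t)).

16

The denominator gives the recurrence a_n = 4a_(n−2) for n ≥ 3; the numerator fixes a_0 = 3, a_1 = 1, a_2 = 13.
Iterating: 3, 1, 13, 4, 52, 16, so a_5 = 16.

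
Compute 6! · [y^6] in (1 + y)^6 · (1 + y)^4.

151200

The EGF product rule gives c_6 = Σ_{k_1+k_2=6} C(6; k_1,k_2) · ∏ g_i(k_i), where (1+y)^6 gives the falling factorial (6)_k; (1+y)^4 gives the falling factorial (4)_k.
g_1(k) for k = 0…6: 1, 6, 30, 120, 360, 720, 720.
g_2(k) for k = 0…6: 1, 4, 12, 24, 24, 0, 0.
c_6 = Σ_k C(6,k)·g_1(k)·g_2(6−k) = 15·30·24 + 20·120·24 + 15·360·12 + 6·720·4 + 1·720·1 = 10800 + 57600 + 64800 + 17280 + 720 = 151200.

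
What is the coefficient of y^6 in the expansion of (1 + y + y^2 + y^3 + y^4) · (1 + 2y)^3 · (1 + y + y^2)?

73

(1 + y + y^2 + y^3 + y^4) has coefficients 1,1,1,1,1 for degrees 0…4.
(1 + 2y)^3 has coefficients 1,6,12,8,0,0,0 for degrees 0…6.
Finally multiplying by (1 + y + y^2), the product of all factors after the first has coefficients 1,7,19,26,20,8,0 for degrees 0…6.
[y^6] = 1·0 + 1·8 + 1·20 + 1·26 + 1·19 = 73.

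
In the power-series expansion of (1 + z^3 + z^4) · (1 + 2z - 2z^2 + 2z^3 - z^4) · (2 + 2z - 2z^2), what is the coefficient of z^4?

14

(1 + z^3 + z^4) has coefficients 1,0,0,1,1 for degrees 0…4.
(1 + 2z - 2z^2 + 2z^3 - z^4) has coefficients 1,2,-2,2,-1 for degrees 0…4.
Finally multiplying by (2 + 2z - 2z^2), the product of all factors after the first has coefficients 2,6,-2,-4,6 for degrees 0…4.
[z^4] = 1·6 + 1·6 + 1·2 = 14.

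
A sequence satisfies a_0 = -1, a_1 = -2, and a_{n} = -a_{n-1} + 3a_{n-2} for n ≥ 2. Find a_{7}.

The ordinary generating function has denominator 1 + x - 3x^2.
Iterating the recurrence: a_0,…,a_{7} = -1, -2, -1, -5, 2, -17, 23, -74.

-74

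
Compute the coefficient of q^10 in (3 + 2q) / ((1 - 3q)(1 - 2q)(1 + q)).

The denominator gives the recurrence a_n = 4a_(n−1) − a_(n−2) − 6a_(n−3) for n ≥ 3; the numerator fixes a_0 = 3, a_1 = 14, a_2 = 53.
Iterating: 3, 14, 53, 180, 583, 1834, 5673, 17360, 52763, 159654, 481693, so a_10 = 481693.

481693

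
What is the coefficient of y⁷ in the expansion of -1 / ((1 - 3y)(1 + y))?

-1640

Partial fractions give a closed form: a_n = (-3/4)·3^n + (-1/4)·(-1)^n.
At n = 7: a_7 = -1640.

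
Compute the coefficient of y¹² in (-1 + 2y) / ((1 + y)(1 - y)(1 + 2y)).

-10921

The denominator gives the recurrence a_n = −2a_(n−1) + a_(n−2) + 2a_(n−3) for n ≥ 3; the numerator fixes a_0 = -1, a_1 = 4, a_2 = -9.
Iterating: -1, 4, -9, 20, -41, 84, -169, 340, -681, 1364, -2729, 5460, -10921, so a_12 = -10921.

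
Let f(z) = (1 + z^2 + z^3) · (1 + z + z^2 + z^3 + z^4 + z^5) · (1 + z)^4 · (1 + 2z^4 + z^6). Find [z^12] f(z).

119

(1 + z^2 + z^3) has coefficients 1,0,1,1 for degrees 0…3.
(1 + z + z^2 + z^3 + z^4 + z^5) has coefficients 1,1,1,1,1,1,0,0,0,0,0,0,0 for degrees 0…12.
Multiplying by (1 + z)^4 gives running coefficients 1,5,11,15,16,16,15,11,5,1,0,0,0 for degrees 0…12.
Finally multiplying by (1 + 2z^4 + z^6), the product of all factors after the first has coefficients 1,5,11,15,18,26,38,46,48,48,46,38,25 for degrees 0…12.
[z^12] = 1·25 + 1·46 + 1·48 = 119.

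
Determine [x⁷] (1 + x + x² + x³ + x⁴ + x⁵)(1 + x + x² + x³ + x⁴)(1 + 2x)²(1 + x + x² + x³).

(1 + x + x² + x³ + x⁴ + x⁵) has coefficients 1,1,1,1,1,1 for degrees 0…5.
(1 + x + x² + x³ + x⁴) has coefficients 1,1,1,1,1,0,0,0 for degrees 0…7.
Multiplying by (1 + 2x)² gives running coefficients 1,5,9,9,9,8,4,0 for degrees 0…7.
Finally multiplying by (1 + x + x² + x³), the product of all factors after the first has coefficients 1,6,15,24,32,35,30,21 for degrees 0…7.
[x⁷] = 1·21 + 1·30 + 1·35 + 1·32 + 1·24 + 1·15 = 157.

157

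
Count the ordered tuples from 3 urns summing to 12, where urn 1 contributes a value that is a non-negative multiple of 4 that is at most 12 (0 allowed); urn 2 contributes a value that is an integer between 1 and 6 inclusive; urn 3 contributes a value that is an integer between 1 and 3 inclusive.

5

The generating function for the choices is (1 + x⁴ + x⁸ + x¹²)·(x + x² + x³ + x⁴ + x⁵ + x⁶)·(x + x² + x³); the count is [x¹²].
(1 + x⁴ + x⁸ + x¹²) has coefficients 1,0,0,0,1,0,0,0,1,0,0,0,1 for degrees 0…12.
(x + x² + x³ + x⁴ + x⁵ + x⁶) has coefficients 0,1,1,1,1,1,1,0,0,0,0,0,0 for degrees 0…12.
Finally multiplying by (x + x² + x³), the product of all factors after the first has coefficients 0,0,1,2,3,3,3,3,2,1,0,0,0 for degrees 0…12.
[x¹²] = 1·0 + 1·2 + 1·3 + 1·0 = 5.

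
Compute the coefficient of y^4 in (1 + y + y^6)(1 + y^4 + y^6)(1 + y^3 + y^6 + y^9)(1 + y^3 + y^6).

(1 + y + y^6) has coefficients 1,1,0,0,0 for degrees 0…4.
(1 + y^4 + y^6) has coefficients 1,0,0,0,1 for degrees 0…4.
Multiplying by (1 + y^3 + y^6 + y^9) gives running coefficients 1,0,0,1,1 for degrees 0…4.
Finally multiplying by (1 + y^3 + y^6), the product of all factors after the first has coefficients 1,0,0,2,1 for degrees 0…4.
[y^4] = 1·1 + 1·2 = 3.

3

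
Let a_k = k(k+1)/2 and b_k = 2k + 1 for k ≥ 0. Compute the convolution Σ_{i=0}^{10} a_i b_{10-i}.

This is [x^10] in the product of the two ordinary generating functions.
Σ = 0·21 + 1·19 + 3·17 + 6·15 + 10·13 + 15·11 + 21·9 + 28·7 + 36·5 + 45·3 + 55·1 = 1210.

1210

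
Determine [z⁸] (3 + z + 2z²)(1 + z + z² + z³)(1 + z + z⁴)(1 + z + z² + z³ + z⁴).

(3 + z + 2z²) has coefficients 3,1,2 for degrees 0…2.
(1 + z + z² + z³) has coefficients 1,1,1,1,0,0,0,0,0 for degrees 0…8.
Multiplying by (1 + z + z⁴) gives running coefficients 1,2,2,2,2,1,1,1,0 for degrees 0…8.
Finally multiplying by (1 + z + z² + z³ + z⁴), the product of all factors after the first has coefficients 1,3,5,7,9,9,8,7,5 for degrees 0…8.
[z⁸] = 3·5 + 1·7 + 2·8 = 38.

38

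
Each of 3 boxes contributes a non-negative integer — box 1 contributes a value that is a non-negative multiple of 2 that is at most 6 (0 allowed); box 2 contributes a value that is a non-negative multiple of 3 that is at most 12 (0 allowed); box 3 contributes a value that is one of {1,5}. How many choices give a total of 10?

3

The generating function for the choices is (1 + y² + y⁴ + y⁶)·(1 + y³ + y⁶ + y⁹ + y¹²)·(y + y⁵); the count is [y¹⁰].
(1 + y² + y⁴ + y⁶) has coefficients 1,0,1,0,1,0,1 for degrees 0…6.
(1 + y³ + y⁶ + y⁹ + y¹²) has coefficients 1,0,0,1,0,0,1,0,0,1,0 for degrees 0…10.
Finally multiplying by (y + y⁵), the product of all factors after the first has coefficients 0,1,0,0,1,1,0,1,1,0,1 for degrees 0…10.
[y¹⁰] = 1·1 + 1·1 + 1·0 + 1·1 = 3.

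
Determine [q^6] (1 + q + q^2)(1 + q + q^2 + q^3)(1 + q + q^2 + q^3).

6

(1 + q + q^2) has coefficients 1,1,1 for degrees 0…2.
(1 + q + q^2 + q^3) has coefficients 1,1,1,1,0,0,0 for degrees 0…6.
Finally multiplying by (1 + q + q^2 + q^3), the product of all factors after the first has coefficients 1,2,3,4,3,2,1 for degrees 0…6.
[q^6] = 1·1 + 1·2 + 1·3 = 6.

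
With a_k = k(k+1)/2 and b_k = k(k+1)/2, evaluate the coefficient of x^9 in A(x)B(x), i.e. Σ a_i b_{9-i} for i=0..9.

792

The convolution is the t^9 coefficient of A(t)B(t).
Σ = 0·45 + 1·36 + 3·28 + 6·21 + 10·15 + 15·10 + 21·6 + 28·3 + 36·1 + 45·0 = 792.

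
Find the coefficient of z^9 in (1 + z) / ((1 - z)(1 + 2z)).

Partial fractions give a closed form: a_n = (2/3)·1^n + (1/3)·(-2)^n.
At n = 9: a_9 = -170.

-170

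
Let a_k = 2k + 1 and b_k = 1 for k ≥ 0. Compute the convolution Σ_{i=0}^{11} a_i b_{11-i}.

144

This is [x^11] in the product of the two ordinary generating functions.
Σ = 1·1 + 3·1 + 5·1 + 7·1 + 9·1 + 11·1 + 13·1 + 15·1 + 17·1 + 19·1 + 21·1 + 23·1 = 144.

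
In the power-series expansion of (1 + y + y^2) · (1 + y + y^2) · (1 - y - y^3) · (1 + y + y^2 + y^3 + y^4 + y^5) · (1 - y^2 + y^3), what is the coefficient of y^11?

(1 + y + y^2) has coefficients 1,1,1 for degrees 0…2.
(1 + y + y^2) has coefficients 1,1,1,0,0,0,0,0,0,0,0,0 for degrees 0…11.
Multiplying by (1 - y - y^3) gives running coefficients 1,0,0,-2,-1,-1,0,0,0,0,0,0 for degrees 0…11.
Multiplying by (1 + y + y^2 + y^3 + y^4 + y^5) gives running coefficients 1,1,1,-1,-2,-3,-4,-4,-4,-2,-1,0 for degrees 0…11.
Finally multiplying by (1 - y^2 + y^3), the product of all factors after the first has coefficients 1,1,0,-1,-2,-1,-3,-3,-3,-2,-1,-2 for degrees 0…11.
[y^11] = 1·(-2) + 1·(-1) + 1·(-2) = -5.

-5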